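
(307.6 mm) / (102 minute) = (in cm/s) 0.005026. Check: 1 mm = 0.001 m, so 307.6 mm = 307.6 * 0.001 = 0.3076 m. 1 minute = 60 s, so 102 minute = 102 * 60 = 6120 s. Combine: 0.3076 m / 6120 s = 5.0261438e-05 m/s. 1 cm/s = 0.01 m/s, so 5.0261438e-05 m/s = 5.0261438e-05 / 0.01 = 0.0050261438 cm/s ≈ 0.005026 cm/s (4 s.f.).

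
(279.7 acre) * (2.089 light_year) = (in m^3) 1 acre = 4046.8564 m^2, so 279.7 acre = 279.7 * 4046.8564 = 1131905.7 m^2. 1 light_year = 9.4607305e+15 m, so 2.089 light_year = 2.089 * 9.4607305e+15 = 1.9763466e+16 m. Combine: 1131905.7 m^2 * 1.9763466e+16 m = 2.2370381e+22 m^3. Result: 2.2370381e+22 m^3 ≈ 2.237e+22 m^3 (4 s.f.). Final answer: 2.237e+22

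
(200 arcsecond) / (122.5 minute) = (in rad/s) 1 arcsecond = 4.8481368e-06 rad, so 200 arcsecond = 200 * 4.8481368e-06 = 0.00096962736 rad. 1 minute = 60 s, so 122.5 minute = 122.5 * 60 = 7350 s. Combine: 0.00096962736 rad / 7350 s = 1.3192209e-07 rad/s. Result: 1.3192209e-07 rad/s ≈ 1.319e-07 rad/s (4 s.f.). Final answer: 1.319e-07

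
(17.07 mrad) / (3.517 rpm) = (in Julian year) 1 mrad = 0.001 rad, so 17.07 mrad = 17.07 * 0.001 = 0.01707 rad. 1 rpm = 0.10471976 rad/s, so 3.517 rpm = 3.517 * 0.10471976 = 0.36829938 rad/s. Combine: 0.01707 rad / 0.36829938 rad/s = 0.046348164 s. 1 Julian year = 31557600 s, so 0.046348164 s = 0.046348164 / 31557600 = 1.4686847e-09 Julian year ≈ 1.469e-09 Julian year (4 s.f.). Final answer: 1.469e-09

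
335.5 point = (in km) 1 point = 0.00035277778 m, so 335.5 point = 335.5 * 0.00035277778 = 0.11835694 m. 1 km = 1000 m, so 0.11835694 m = 0.11835694 / 1000 = 0.00011835694 km ≈ 0.0001184 km (4 s.f.). Final answer: 0.0001184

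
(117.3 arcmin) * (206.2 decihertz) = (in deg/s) 40.31. Check: 1 arcmin = 0.00029088821 rad, so 117.3 arcmin = 117.3 * 0.00029088821 = 0.034121187 rad. 1 decihertz = 0.1 Hz, so 206.2 decihertz = 206.2 * 0.1 = 20.62 Hz. Combine: 0.034121187 rad * 20.62 Hz = 0.70357887 rad/s. 1 deg/s = 0.017453293 rad/s, so 0.70357887 rad/s = 0.70357887 / 0.017453293 = 40.3121 deg/s ≈ 40.31 deg/s (4 s.f.).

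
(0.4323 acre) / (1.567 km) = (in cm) 111.6. Check: 1 acre = 4046.8564 m^2, so 0.4323 acre = 0.4323 * 4046.8564 = 1749.456 m^2. 1 km = 1000 m, so 1.567 km = 1.567 * 1000 = 1567 m. Combine: 1749.456 m^2 / 1567 m = 1.1164365 m. 1 cm = 0.01 m, so 1.1164365 m = 1.1164365 / 0.01 = 111.64365 cm ≈ 111.6 cm (4 s.f.).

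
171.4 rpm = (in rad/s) 1 rpm = 0.10471976 rad/s, so 171.4 rpm = 171.4 * 0.10471976 = 17.948966 rad/s. Result: 17.948966 rad/s ≈ 17.95 rad/s (4 s.f.). Final answer: 17.95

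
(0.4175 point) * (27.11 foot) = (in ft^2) 0.0131. Check: 1 point = 0.00035277778 m, so 0.4175 point = 0.4175 * 0.00035277778 = 0.00014728472 m. 1 foot = 0.3048 m, so 27.11 foot = 27.11 * 0.3048 = 8.263128 m. Combine: 0.00014728472 m * 8.263128 m = 0.0012170325 m^2. 1 ft^2 = 0.09290304 m^2, so 0.0012170325 m^2 = 0.0012170325 / 0.09290304 = 0.013100029 ft^2 ≈ 0.0131 ft^2 (4 s.f.).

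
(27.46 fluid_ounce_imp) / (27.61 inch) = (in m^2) 1 fluid_ounce_imp = 2.8413063e-05 m^3, so 27.46 fluid_ounce_imp = 27.46 * 2.8413063e-05 = 0.0007802227 m^3. 1 inch = 0.0254 m, so 27.61 inch = 27.61 * 0.0254 = 0.701294 m. Combine: 0.0007802227 m^3 / 0.701294 m = 0.0011125472 m^2. Result: 0.0011125472 m^2 ≈ 0.001113 m^2 (4 s.f.). Final answer: 0.001113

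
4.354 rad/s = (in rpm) 41.58. Check: 1 rpm = 0.10471976 rad/s, so 4.354 rad/s = 4.354 / 0.10471976 = 41.577637 rpm ≈ 41.58 rpm (4 s.f.).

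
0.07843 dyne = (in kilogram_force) 7.998e-08. Check: 1 dyne = 1e-05 N, so 0.07843 dyne = 0.07843 * 1e-05 = 7.843e-07 N. 1 kilogram_force = 9.80665 N, so 7.843e-07 N = 7.843e-07 / 9.80665 = 7.9976343e-08 kilogram_force ≈ 7.998e-08 kilogram_force (4 s.f.).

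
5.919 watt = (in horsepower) 5.919 watt = 5.919 W. 1 horsepower = 745.69987 W, so 5.919 W = 5.919 / 745.69987 = 0.0079375097 horsepower ≈ 0.007938 horsepower (4 s.f.). Final answer: 0.007938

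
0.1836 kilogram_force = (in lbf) 0.4048. Check: 1 kilogram_force = 9.80665 N, so 0.1836 kilogram_force = 0.1836 * 9.80665 = 1.8005009 N. 1 lbf = 4.4482216 N, so 1.8005009 N = 1.8005009 / 4.4482216 = 0.40476871 lbf ≈ 0.4048 lbf (4 s.f.).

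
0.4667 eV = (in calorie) 1.787e-20. Check: 1 eV = 1.6021766e-19 J, so 0.4667 eV = 0.4667 * 1.6021766e-19 = 7.4773584e-20 J. 1 calorie = 4.184 J, so 7.4773584e-20 J = 7.4773584e-20 / 4.184 = 1.7871315e-20 calorie ≈ 1.787e-20 calorie (4 s.f.).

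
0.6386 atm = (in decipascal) 6.471e+05. Check: 1 atm = 101325 Pa, so 0.6386 atm = 0.6386 * 101325 = 64706.145 Pa. 1 decipascal = 0.1 Pa, so 64706.145 Pa = 64706.145 / 0.1 = 647061.45 decipascal ≈ 6.471e+05 decipascal (4 s.f.).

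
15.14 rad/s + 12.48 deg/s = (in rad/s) 15.14 rad/s is already in rad/s. 1 deg/s = 0.017453293 rad/s, so 12.48 deg/s = 12.48 * 0.017453293 = 0.21781709 rad/s. Sum: 15.14 + 0.21781709 = 15.357817 rad/s. Result: 15.357817 rad/s ≈ 15.36 rad/s (4 s.f.). Final answer: 15.36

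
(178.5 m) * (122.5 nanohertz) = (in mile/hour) 178.5 m is already in m. 1 nanohertz = 1e-09 Hz, so 122.5 nanohertz = 122.5 * 1e-09 = 1.225e-07 Hz. Combine: 178.5 m * 1.225e-07 Hz = 2.186625e-05 m/s. 1 mile/hour = 0.44704 m/s, so 2.186625e-05 m/s = 2.186625e-05 / 0.44704 = 4.8913408e-05 mile/hour ≈ 4.891e-05 mile/hour (4 s.f.). Final answer: 4.891e-05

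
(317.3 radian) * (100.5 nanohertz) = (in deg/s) 317.3 radian = 317.3 rad. 1 nanohertz = 1e-09 Hz, so 100.5 nanohertz = 100.5 * 1e-09 = 1.005e-07 Hz. Combine: 317.3 rad * 1.005e-07 Hz = 3.188865e-05 rad/s. 1 deg/s = 0.017453293 rad/s, so 3.188865e-05 rad/s = 3.188865e-05 / 0.017453293 = 0.0018270851 deg/s ≈ 0.001827 deg/s (4 s.f.). Final answer: 0.001827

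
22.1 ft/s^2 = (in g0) 0.6869. Check: 1 ft/s^2 = 0.3048 m/s^2, so 22.1 ft/s^2 = 22.1 * 0.3048 = 6.73608 m/s^2. 1 g0 = 9.80665 m/s^2, so 6.73608 m/s^2 = 6.73608 / 9.80665 = 0.686889 g0 ≈ 0.6869 g0 (4 s.f.).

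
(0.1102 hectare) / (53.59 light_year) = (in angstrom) 2.174e-05. Check: 1 hectare = 10000 m^2, so 0.1102 hectare = 0.1102 * 10000 = 1102 m^2. 1 light_year = 9.4607305e+15 m, so 53.59 light_year = 53.59 * 9.4607305e+15 = 5.0700055e+17 m. Combine: 1102 m^2 / 5.0700055e+17 m = 2.1735677e-15 m. 1 angstrom = 1e-10 m, so 2.1735677e-15 m = 2.1735677e-15 / 1e-10 = 2.1735677e-05 angstrom ≈ 2.174e-05 angstrom (4 s.f.).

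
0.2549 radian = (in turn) 0.04057. Check: 0.2549 radian = 0.2549 rad. 1 turn = 6.2831853 rad, so 0.2549 rad = 0.2549 / 6.2831853 = 0.040568595 turn ≈ 0.04057 turn (4 s.f.).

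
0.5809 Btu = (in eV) 1 Btu = 1055.0559 J, so 0.5809 Btu = 0.5809 * 1055.0559 = 612.88194 J. 1 eV = 1.6021766e-19 J, so 612.88194 J = 612.88194 / 1.6021766e-19 = 3.8253082e+21 eV ≈ 3.825e+21 eV (4 s.f.). Final answer: 3.825e+21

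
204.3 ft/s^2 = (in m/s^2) 62.27. Check: 1 ft/s^2 = 0.3048 m/s^2, so 204.3 ft/s^2 = 204.3 * 0.3048 = 62.27064 m/s^2. Result: 62.27064 m/s^2 ≈ 62.27 m/s^2 (4 s.f.).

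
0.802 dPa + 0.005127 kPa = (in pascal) 5.207. Check: 1 dPa = 0.1 Pa, so 0.802 dPa = 0.802 * 0.1 = 0.0802 Pa. 1 kPa = 1000 Pa, so 0.005127 kPa = 0.005127 * 1000 = 5.127 Pa. Sum: 0.0802 + 5.127 = 5.2072 Pa. 5.2072 Pa = 5.2072 pascal ≈ 5.207 pascal (4 s.f.).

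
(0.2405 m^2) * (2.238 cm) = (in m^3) 0.005382. Check: 0.2405 m^2 is already in m^2. 1 cm = 0.01 m, so 2.238 cm = 2.238 * 0.01 = 0.02238 m. Combine: 0.2405 m^2 * 0.02238 m = 0.00538239 m^3. Result: 0.00538239 m^3 ≈ 0.005382 m^3 (4 s.f.).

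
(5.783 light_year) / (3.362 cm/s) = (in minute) 2.712e+16. Check: 1 light_year = 9.4607305e+15 m, so 5.783 light_year = 5.783 * 9.4607305e+15 = 5.4711404e+16 m. 1 cm/s = 0.01 m/s, so 3.362 cm/s = 3.362 * 0.01 = 0.03362 m/s. Combine: 5.4711404e+16 m / 0.03362 m/s = 1.6273469e+18 s. 1 minute = 60 s, so 1.6273469e+18 s = 1.6273469e+18 / 60 = 2.7122449e+16 minute ≈ 2.712e+16 minute (4 s.f.).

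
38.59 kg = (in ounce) 1361. Check: 1 ounce = 0.028349523 kg, so 38.59 kg = 38.59 / 0.028349523 = 1361.2222 ounce ≈ 1361 ounce (4 s.f.).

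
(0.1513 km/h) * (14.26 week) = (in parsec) 1.175e-11. Check: 1 km/h = 0.27777778 m/s, so 0.1513 km/h = 0.1513 * 0.27777778 = 0.042027778 m/s. 1 week = 604800 s, so 14.26 week = 14.26 * 604800 = 8624448 s. Combine: 0.042027778 m/s * 8624448 s = 362466.38 m. 1 parsec = 3.0856776e+16 m, so 362466.38 m = 362466.38 / 3.0856776e+16 = 1.1746736e-11 parsec ≈ 1.175e-11 parsec (4 s.f.).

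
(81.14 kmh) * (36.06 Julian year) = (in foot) 1 kmh = 0.27777778 m/s, so 81.14 kmh = 81.14 * 0.27777778 = 22.538889 m/s. 1 Julian year = 31557600 s, so 36.06 Julian year = 36.06 * 31557600 = 1.1379671e+09 s. Combine: 22.538889 m/s * 1.1379671e+09 s = 2.5648513e+10 m. 1 foot = 0.3048 m, so 2.5648513e+10 m = 2.5648513e+10 / 0.3048 = 8.4148665e+10 foot ≈ 8.415e+10 foot (4 s.f.). Final answer: 8.415e+10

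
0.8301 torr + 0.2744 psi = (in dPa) 1 torr = 133.32237 Pa, so 0.8301 torr = 0.8301 * 133.32237 = 110.6709 Pa. 1 psi = 6894.7573 Pa, so 0.2744 psi = 0.2744 * 6894.7573 = 1891.9214 Pa. Sum: 110.6709 + 1891.9214 = 2002.5923 Pa. 1 dPa = 0.1 Pa, so 2002.5923 Pa = 2002.5923 / 0.1 = 20025.923 dPa ≈ 2.003e+04 dPa (4 s.f.). Final answer: 2.003e+04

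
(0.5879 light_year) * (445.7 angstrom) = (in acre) 1 light_year = 9.4607305e+15 m, so 0.5879 light_year = 0.5879 * 9.4607305e+15 = 5.5619634e+15 m. 1 angstrom = 1e-10 m, so 445.7 angstrom = 445.7 * 1e-10 = 4.457e-08 m. Combine: 5.5619634e+15 m * 4.457e-08 m = 2.4789671e+08 m^2. 1 acre = 4046.8564 m^2, so 2.4789671e+08 m^2 = 2.4789671e+08 / 4046.8564 = 61256.611 acre ≈ 6.126e+04 acre (4 s.f.). Final answer: 6.126e+04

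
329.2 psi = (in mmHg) 1 psi = 6894.7573 Pa, so 329.2 psi = 329.2 * 6894.7573 = 2269754.1 Pa. 1 mmHg = 133.32237 Pa, so 2269754.1 Pa = 2269754.1 / 133.32237 = 17024.556 mmHg ≈ 1.702e+04 mmHg (4 s.f.). Final answer: 1.702e+04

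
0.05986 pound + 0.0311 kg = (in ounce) 1 pound = 0.45359237 kg, so 0.05986 pound = 0.05986 * 0.45359237 = 0.027152039 kg. 0.0311 kg is already in kg. Sum: 0.027152039 + 0.0311 = 0.058252039 kg. 1 ounce = 0.028349523 kg, so 0.058252039 kg = 0.058252039 / 0.028349523 = 2.0547802 ounce ≈ 2.055 ounce (4 s.f.). Final answer: 2.055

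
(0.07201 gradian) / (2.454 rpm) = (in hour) 1.223e-06. Check: 1 gradian = 0.015707963 rad, so 0.07201 gradian = 0.07201 * 0.015707963 = 0.0011311304 rad. 1 rpm = 0.10471976 rad/s, so 2.454 rpm = 2.454 * 0.10471976 = 0.25698228 rad/s. Combine: 0.0011311304 rad / 0.25698228 rad/s = 0.0044015892 s. 1 hour = 3600 s, so 0.0044015892 s = 0.0044015892 / 3600 = 1.2226637e-06 hour ≈ 1.223e-06 hour (4 s.f.).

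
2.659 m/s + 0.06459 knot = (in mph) 6.022. Check: 2.659 m/s is already in m/s. 1 knot = 0.51444444 m/s, so 0.06459 knot = 0.06459 * 0.51444444 = 0.033227967 m/s. Sum: 2.659 + 0.033227967 = 2.692228 m/s. 1 mph = 0.44704 m/s, so 2.692228 m/s = 2.692228 / 0.44704 = 6.0223424 mph ≈ 6.022 mph (4 s.f.).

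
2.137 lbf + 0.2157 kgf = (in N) 11.62. Check: 1 lbf = 4.4482216 N, so 2.137 lbf = 2.137 * 4.4482216 = 9.5058496 N. 1 kgf = 9.80665 N, so 0.2157 kgf = 0.2157 * 9.80665 = 2.1152944 N. Sum: 9.5058496 + 2.1152944 = 11.621144 N. Result: 11.621144 N ≈ 11.62 N (4 s.f.).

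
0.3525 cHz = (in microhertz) 1 cHz = 0.01 Hz, so 0.3525 cHz = 0.3525 * 0.01 = 0.003525 Hz. 1 microhertz = 1e-06 Hz, so 0.003525 Hz = 0.003525 / 1e-06 = 3525 microhertz. Final answer: 3525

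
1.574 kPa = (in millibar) 15.74. Check: 1 kPa = 1000 Pa, so 1.574 kPa = 1.574 * 1000 = 1574 Pa. 1 millibar = 100 Pa, so 1574 Pa = 1574 / 100 = 15.74 millibar.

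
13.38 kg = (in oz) 1 oz = 0.028349523 kg, so 13.38 kg = 13.38 / 0.028349523 = 471.96561 oz ≈ 472 oz (4 s.f.). Final answer: 472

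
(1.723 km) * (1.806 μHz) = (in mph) 1 km = 1000 m, so 1.723 km = 1.723 * 1000 = 1723 m. 1 μHz = 1e-06 Hz, so 1.806 μHz = 1.806 * 1e-06 = 1.806e-06 Hz. Combine: 1723 m * 1.806e-06 Hz = 0.003111738 m/s. 1 mph = 0.44704 m/s, so 0.003111738 m/s = 0.003111738 / 0.44704 = 0.0069607597 mph ≈ 0.006961 mph (4 s.f.). Final answer: 0.006961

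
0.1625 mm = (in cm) 0.01625. Check: 1 mm = 0.001 m, so 0.1625 mm = 0.1625 * 0.001 = 0.0001625 m. 1 cm = 0.01 m, so 0.0001625 m = 0.0001625 / 0.01 = 0.01625 cm.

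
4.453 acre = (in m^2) 1 acre = 4046.8564 m^2, so 4.453 acre = 4.453 * 4046.8564 = 18020.652 m^2. Result: 18020.652 m^2 ≈ 1.802e+04 m^2 (4 s.f.). Final answer: 1.802e+04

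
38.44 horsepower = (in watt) 2.866e+04. Check: 1 horsepower = 745.69987 W, so 38.44 horsepower = 38.44 * 745.69987 = 28664.703 W. 28664.703 W = 28664.703 watt ≈ 2.866e+04 watt (4 s.f.).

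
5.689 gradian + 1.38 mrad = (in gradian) 5.777. Check: 1 gradian = 0.015707963 rad, so 5.689 gradian = 5.689 * 0.015707963 = 0.089362603 rad. 1 mrad = 0.001 rad, so 1.38 mrad = 1.38 * 0.001 = 0.00138 rad. Sum: 0.089362603 + 0.00138 = 0.090742603 rad. 1 gradian = 0.015707963 rad, so 0.090742603 rad = 0.090742603 / 0.015707963 = 5.7768535 gradian ≈ 5.777 gradian (4 s.f.).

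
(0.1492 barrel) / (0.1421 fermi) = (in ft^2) 1.797e+15. Check: 1 barrel = 0.15898729 m^3, so 0.1492 barrel = 0.1492 * 0.15898729 = 0.023720904 m^3. 1 fermi = 1e-15 m, so 0.1421 fermi = 0.1421 * 1e-15 = 1.421e-16 m. Combine: 0.023720904 m^3 / 1.421e-16 m = 1.6693107e+14 m^2. 1 ft^2 = 0.09290304 m^2, so 1.6693107e+14 m^2 = 1.6693107e+14 / 0.09290304 = 1.796831e+15 ft^2 ≈ 1.797e+15 ft^2 (4 s.f.).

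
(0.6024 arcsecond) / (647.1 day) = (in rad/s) 1 arcsecond = 4.8481368e-06 rad, so 0.6024 arcsecond = 0.6024 * 4.8481368e-06 = 2.9205176e-06 rad. 1 day = 86400 s, so 647.1 day = 647.1 * 86400 = 55909440 s. Combine: 2.9205176e-06 rad / 55909440 s = 5.2236574e-14 rad/s. Result: 5.2236574e-14 rad/s ≈ 5.224e-14 rad/s (4 s.f.). Final answer: 5.224e-14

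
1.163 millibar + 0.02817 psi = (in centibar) 1 millibar = 100 Pa, so 1.163 millibar = 1.163 * 100 = 116.3 Pa. 1 psi = 6894.7573 Pa, so 0.02817 psi = 0.02817 * 6894.7573 = 194.22531 Pa. Sum: 116.3 + 194.22531 = 310.52531 Pa. 1 centibar = 1000 Pa, so 310.52531 Pa = 310.52531 / 1000 = 0.31052531 centibar ≈ 0.3105 centibar (4 s.f.). Final answer: 0.3105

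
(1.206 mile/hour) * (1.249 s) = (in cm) 67.34. Check: 1 mile/hour = 0.44704 m/s, so 1.206 mile/hour = 1.206 * 0.44704 = 0.53913024 m/s. 1.249 s is already in s. Combine: 0.53913024 m/s * 1.249 s = 0.67337367 m. 1 cm = 0.01 m, so 0.67337367 m = 0.67337367 / 0.01 = 67.337367 cm ≈ 67.34 cm (4 s.f.).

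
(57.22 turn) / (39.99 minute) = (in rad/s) 1 turn = 6.2831853 rad, so 57.22 turn = 57.22 * 6.2831853 = 359.52386 rad. 1 minute = 60 s, so 39.99 minute = 39.99 * 60 = 2399.4 s. Combine: 359.52386 rad / 2399.4 s = 0.14983907 rad/s. Result: 0.14983907 rad/s ≈ 0.1498 rad/s (4 s.f.). Final answer: 0.1498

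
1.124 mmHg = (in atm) 0.001479. Check: 1 mmHg = 133.32237 Pa, so 1.124 mmHg = 1.124 * 133.32237 = 149.85434 Pa. 1 atm = 101325 Pa, so 149.85434 Pa = 149.85434 / 101325 = 0.0014789474 atm ≈ 0.001479 atm (4 s.f.).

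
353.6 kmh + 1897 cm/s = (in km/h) 1 kmh = 0.27777778 m/s, so 353.6 kmh = 353.6 * 0.27777778 = 98.222222 m/s. 1 cm/s = 0.01 m/s, so 1897 cm/s = 1897 * 0.01 = 18.97 m/s. Sum: 98.222222 + 18.97 = 117.19222 m/s. 1 km/h = 0.27777778 m/s, so 117.19222 m/s = 117.19222 / 0.27777778 = 421.892 km/h ≈ 421.9 km/h (4 s.f.). Final answer: 421.9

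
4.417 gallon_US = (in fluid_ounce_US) 1 gallon_US = 0.0037854118 m^3, so 4.417 gallon_US = 4.417 * 0.0037854118 = 0.016720164 m^3. 1 fluid_ounce_US = 2.957353e-05 m^3, so 0.016720164 m^3 = 0.016720164 / 2.957353e-05 = 565.376 fluid_ounce_US ≈ 565.4 fluid_ounce_US (4 s.f.). Final answer: 565.4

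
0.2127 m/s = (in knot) 1 knot = 0.51444444 m/s, so 0.2127 m/s = 0.2127 / 0.51444444 = 0.41345572 knot ≈ 0.4135 knot (4 s.f.). Final answer: 0.4135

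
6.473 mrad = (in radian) 1 mrad = 0.001 rad, so 6.473 mrad = 6.473 * 0.001 = 0.006473 rad. 0.006473 rad = 0.006473 radian. Final answer: 0.006473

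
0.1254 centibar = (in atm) 1 centibar = 1000 Pa, so 0.1254 centibar = 0.1254 * 1000 = 125.4 Pa. 1 atm = 101325 Pa, so 125.4 Pa = 125.4 / 101325 = 0.0012376018 atm ≈ 0.001238 atm (4 s.f.). Final answer: 0.001238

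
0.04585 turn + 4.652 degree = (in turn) 1 turn = 6.2831853 rad, so 0.04585 turn = 0.04585 * 6.2831853 = 0.28808405 rad. 1 degree = 0.017453293 rad, so 4.652 degree = 4.652 * 0.017453293 = 0.081192717 rad. Sum: 0.28808405 + 0.081192717 = 0.36927676 rad. 1 turn = 6.2831853 rad, so 0.36927676 rad = 0.36927676 / 6.2831853 = 0.058772222 turn ≈ 0.05877 turn (4 s.f.). Final answer: 0.05877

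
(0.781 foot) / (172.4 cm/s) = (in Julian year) 1 foot = 0.3048 m, so 0.781 foot = 0.781 * 0.3048 = 0.2380488 m. 1 cm/s = 0.01 m/s, so 172.4 cm/s = 172.4 * 0.01 = 1.724 m/s. Combine: 0.2380488 m / 1.724 m/s = 0.13807935 s. 1 Julian year = 31557600 s, so 0.13807935 s = 0.13807935 / 31557600 = 4.3754706e-09 Julian year ≈ 4.375e-09 Julian year (4 s.f.). Final answer: 4.375e-09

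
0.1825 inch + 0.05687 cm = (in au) 1 inch = 0.0254 m, so 0.1825 inch = 0.1825 * 0.0254 = 0.0046355 m. 1 cm = 0.01 m, so 0.05687 cm = 0.05687 * 0.01 = 0.0005687 m. Sum: 0.0046355 + 0.0005687 = 0.0052042 m. 1 au = 1.4959787e+11 m, so 0.0052042 m = 0.0052042 / 1.4959787e+11 = 3.4787928e-14 au ≈ 3.479e-14 au (4 s.f.). Final answer: 3.479e-14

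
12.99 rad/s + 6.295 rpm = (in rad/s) 12.99 rad/s is already in rad/s. 1 rpm = 0.10471976 rad/s, so 6.295 rpm = 6.295 * 0.10471976 = 0.65921086 rad/s. Sum: 12.99 + 0.65921086 = 13.649211 rad/s. Result: 13.649211 rad/s ≈ 13.65 rad/s (4 s.f.). Final answer: 13.65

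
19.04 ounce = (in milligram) 1 ounce = 0.028349523 kg, so 19.04 ounce = 19.04 * 0.028349523 = 0.53977492 kg. 1 milligram = 1e-06 kg, so 0.53977492 kg = 0.53977492 / 1e-06 = 539774.92 milligram ≈ 5.398e+05 milligram (4 s.f.). Final answer: 5.398e+05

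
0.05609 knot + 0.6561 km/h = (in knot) 1 knot = 0.51444444 m/s, so 0.05609 knot = 0.05609 * 0.51444444 = 0.028855189 m/s. 1 km/h = 0.27777778 m/s, so 0.6561 km/h = 0.6561 * 0.27777778 = 0.18225 m/s. Sum: 0.028855189 + 0.18225 = 0.21110519 m/s. 1 knot = 0.51444444 m/s, so 0.21110519 m/s = 0.21110519 / 0.51444444 = 0.41035566 knot ≈ 0.4104 knot (4 s.f.). Final answer: 0.4104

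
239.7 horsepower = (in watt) 1 horsepower = 745.69987 W, so 239.7 horsepower = 239.7 * 745.69987 = 178744.26 W. 178744.26 W = 178744.26 watt ≈ 1.787e+05 watt (4 s.f.). Final answer: 1.787e+05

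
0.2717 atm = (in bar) 0.2753. Check: 1 atm = 101325 Pa, so 0.2717 atm = 0.2717 * 101325 = 27530.002 Pa. 1 bar = 100000 Pa, so 27530.002 Pa = 27530.002 / 100000 = 0.27530003 bar ≈ 0.2753 bar (4 s.f.).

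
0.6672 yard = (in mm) 1 yard = 0.9144 m, so 0.6672 yard = 0.6672 * 0.9144 = 0.61008768 m. 1 mm = 0.001 m, so 0.61008768 m = 0.61008768 / 0.001 = 610.08768 mm ≈ 610.1 mm (4 s.f.). Final answer: 610.1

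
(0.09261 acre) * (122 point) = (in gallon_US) 4261. Check: 1 acre = 4046.8564 m^2, so 0.09261 acre = 0.09261 * 4046.8564 = 374.77937 m^2. 1 point = 0.00035277778 m, so 122 point = 122 * 0.00035277778 = 0.043038889 m. Combine: 374.77937 m^2 * 0.043038889 m = 16.130088 m^3. 1 gallon_US = 0.0037854118 m^3, so 16.130088 m^3 = 16.130088 / 0.0037854118 = 4261.1184 gallon_US ≈ 4261 gallon_US (4 s.f.).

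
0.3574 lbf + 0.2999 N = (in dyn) 1.89e+05. Check: 1 lbf = 4.4482216 N, so 0.3574 lbf = 0.3574 * 4.4482216 = 1.5897944 N. 0.2999 N is already in N. Sum: 1.5897944 + 0.2999 = 1.8896944 N. 1 dyn = 1e-05 N, so 1.8896944 N = 1.8896944 / 1e-05 = 188969.44 dyn ≈ 1.89e+05 dyn (4 s.f.).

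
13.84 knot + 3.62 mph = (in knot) 1 knot = 0.51444444 m/s, so 13.84 knot = 13.84 * 0.51444444 = 7.1199111 m/s. 1 mph = 0.44704 m/s, so 3.62 mph = 3.62 * 0.44704 = 1.6182848 m/s. Sum: 7.1199111 + 1.6182848 = 8.7381959 m/s. 1 knot = 0.51444444 m/s, so 8.7381959 m/s = 8.7381959 / 0.51444444 = 16.985694 knot ≈ 16.99 knot (4 s.f.). Final answer: 16.99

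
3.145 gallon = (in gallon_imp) 1 gallon = 0.0037854118 m^3, so 3.145 gallon = 3.145 * 0.0037854118 = 0.01190512 m^3. 1 gallon_imp = 0.00454609 m^3, so 0.01190512 m^3 = 0.01190512 / 0.00454609 = 2.6187603 gallon_imp ≈ 2.619 gallon_imp (4 s.f.). Final answer: 2.619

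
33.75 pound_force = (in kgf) 1 pound_force = 4.4482216 N, so 33.75 pound_force = 33.75 * 4.4482216 = 150.12748 N. 1 kgf = 9.80665 N, so 150.12748 N = 150.12748 / 9.80665 = 15.308742 kgf ≈ 15.31 kgf (4 s.f.). Final answer: 15.31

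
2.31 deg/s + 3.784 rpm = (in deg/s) 1 deg/s = 0.017453293 rad/s, so 2.31 deg/s = 2.31 * 0.017453293 = 0.040317106 rad/s. 1 rpm = 0.10471976 rad/s, so 3.784 rpm = 3.784 * 0.10471976 = 0.39625955 rad/s. Sum: 0.040317106 + 0.39625955 = 0.43657666 rad/s. 1 deg/s = 0.017453293 rad/s, so 0.43657666 rad/s = 0.43657666 / 0.017453293 = 25.014 deg/s ≈ 25.01 deg/s (4 s.f.). Final answer: 25.01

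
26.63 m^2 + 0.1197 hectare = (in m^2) 26.63 m^2 is already in m^2. 1 hectare = 10000 m^2, so 0.1197 hectare = 0.1197 * 10000 = 1197 m^2. Sum: 26.63 + 1197 = 1223.63 m^2. Result: 1223.63 m^2 ≈ 1224 m^2 (4 s.f.). Final answer: 1224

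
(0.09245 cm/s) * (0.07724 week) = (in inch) 1 cm/s = 0.01 m/s, so 0.09245 cm/s = 0.09245 * 0.01 = 0.0009245 m/s. 1 week = 604800 s, so 0.07724 week = 0.07724 * 604800 = 46714.752 s. Combine: 0.0009245 m/s * 46714.752 s = 43.187788 m. 1 inch = 0.0254 m, so 43.187788 m = 43.187788 / 0.0254 = 1700.3066 inch ≈ 1700 inch (4 s.f.). Final answer: 1700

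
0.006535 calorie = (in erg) 1 calorie = 4.184 J, so 0.006535 calorie = 0.006535 * 4.184 = 0.02734244 J. 1 erg = 1e-07 J, so 0.02734244 J = 0.02734244 / 1e-07 = 273424.4 erg ≈ 2.734e+05 erg (4 s.f.). Final answer: 2.734e+05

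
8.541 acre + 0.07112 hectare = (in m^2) 1 acre = 4046.8564 m^2, so 8.541 acre = 8.541 * 4046.8564 = 34564.201 m^2. 1 hectare = 10000 m^2, so 0.07112 hectare = 0.07112 * 10000 = 711.2 m^2. Sum: 34564.201 + 711.2 = 35275.401 m^2. Result: 35275.401 m^2 ≈ 3.528e+04 m^2 (4 s.f.). Final answer: 3.528e+04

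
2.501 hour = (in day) 1 hour = 3600 s, so 2.501 hour = 2.501 * 3600 = 9003.6 s. 1 day = 86400 s, so 9003.6 s = 9003.6 / 86400 = 0.10420833 day ≈ 0.1042 day (4 s.f.). Final answer: 0.1042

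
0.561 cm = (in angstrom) 5.61e+07. Check: 1 cm = 0.01 m, so 0.561 cm = 0.561 * 0.01 = 0.00561 m. 1 angstrom = 1e-10 m, so 0.00561 m = 0.00561 / 1e-10 = 56100000 angstrom ≈ 5.61e+07 angstrom (4 s.f.).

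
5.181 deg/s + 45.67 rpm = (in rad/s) 1 deg/s = 0.017453293 rad/s, so 5.181 deg/s = 5.181 * 0.017453293 = 0.090425509 rad/s. 1 rpm = 0.10471976 rad/s, so 45.67 rpm = 45.67 * 0.10471976 = 4.7825512 rad/s. Sum: 0.090425509 + 4.7825512 = 4.8729767 rad/s. Result: 4.8729767 rad/s ≈ 4.873 rad/s (4 s.f.). Final answer: 4.873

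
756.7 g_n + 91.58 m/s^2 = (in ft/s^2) 2.465e+04. Check: 1 g_n = 9.80665 m/s^2, so 756.7 g_n = 756.7 * 9.80665 = 7420.6921 m/s^2. 91.58 m/s^2 is already in m/s^2. Sum: 7420.6921 + 91.58 = 7512.2721 m/s^2. 1 ft/s^2 = 0.3048 m/s^2, so 7512.2721 m/s^2 = 7512.2721 / 0.3048 = 24646.562 ft/s^2 ≈ 2.465e+04 ft/s^2 (4 s.f.).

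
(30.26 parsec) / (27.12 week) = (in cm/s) 5.693e+12. Check: 1 parsec = 3.0856776e+16 m, so 30.26 parsec = 30.26 * 3.0856776e+16 = 9.3372604e+17 m. 1 week = 604800 s, so 27.12 week = 27.12 * 604800 = 16402176 s. Combine: 9.3372604e+17 m / 16402176 s = 5.6926961e+10 m/s. 1 cm/s = 0.01 m/s, so 5.6926961e+10 m/s = 5.6926961e+10 / 0.01 = 5.6926961e+12 cm/s ≈ 5.693e+12 cm/s (4 s.f.).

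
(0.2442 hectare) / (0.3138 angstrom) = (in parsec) 1 hectare = 10000 m^2, so 0.2442 hectare = 0.2442 * 10000 = 2442 m^2. 1 angstrom = 1e-10 m, so 0.3138 angstrom = 0.3138 * 1e-10 = 3.138e-11 m. Combine: 2442 m^2 / 3.138e-11 m = 7.7820268e+13 m. 1 parsec = 3.0856776e+16 m, so 7.7820268e+13 m = 7.7820268e+13 / 3.0856776e+16 = 0.0025219831 parsec ≈ 0.002522 parsec (4 s.f.). Final answer: 0.002522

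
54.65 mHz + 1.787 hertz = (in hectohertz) 0.01842. Check: 1 mHz = 0.001 Hz, so 54.65 mHz = 54.65 * 0.001 = 0.05465 Hz. 1.787 hertz = 1.787 Hz. Sum: 0.05465 + 1.787 = 1.84165 Hz. 1 hectohertz = 100 Hz, so 1.84165 Hz = 1.84165 / 100 = 0.0184165 hectohertz ≈ 0.01842 hectohertz (4 s.f.).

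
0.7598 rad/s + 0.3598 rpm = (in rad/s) 0.7975. Check: 0.7598 rad/s is already in rad/s. 1 rpm = 0.10471976 rad/s, so 0.3598 rpm = 0.3598 * 0.10471976 = 0.037678168 rad/s. Sum: 0.7598 + 0.037678168 = 0.79747817 rad/s. Result: 0.79747817 rad/s ≈ 0.7975 rad/s (4 s.f.).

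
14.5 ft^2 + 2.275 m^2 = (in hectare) 0.0003622. Check: 1 ft^2 = 0.09290304 m^2, so 14.5 ft^2 = 14.5 * 0.09290304 = 1.3470941 m^2. 2.275 m^2 is already in m^2. Sum: 1.3470941 + 2.275 = 3.6220941 m^2. 1 hectare = 10000 m^2, so 3.6220941 m^2 = 3.6220941 / 10000 = 0.00036220941 hectare ≈ 0.0003622 hectare (4 s.f.).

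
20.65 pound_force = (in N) 1 pound_force = 4.4482216 N, so 20.65 pound_force = 20.65 * 4.4482216 = 91.855776 N. Result: 91.855776 N ≈ 91.86 N (4 s.f.). Final answer: 91.86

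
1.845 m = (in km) 1 km = 1000 m, so 1.845 m = 1.845 / 1000 = 0.001845 km. Final answer: 0.001845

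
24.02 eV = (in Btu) 3.648e-21. Check: 1 eV = 1.6021766e-19 J, so 24.02 eV = 24.02 * 1.6021766e-19 = 3.8484283e-18 J. 1 Btu = 1055.0559 J, so 3.8484283e-18 J = 3.8484283e-18 / 1055.0559 = 3.6476062e-21 Btu ≈ 3.648e-21 Btu (4 s.f.).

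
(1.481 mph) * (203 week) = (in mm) 1 mph = 0.44704 m/s, so 1.481 mph = 1.481 * 0.44704 = 0.66206624 m/s. 1 week = 604800 s, so 203 week = 203 * 604800 = 1.227744e+08 s. Combine: 0.66206624 m/s * 1.227744e+08 s = 81284785 m. 1 mm = 0.001 m, so 81284785 m = 81284785 / 0.001 = 8.1284785e+10 mm ≈ 8.128e+10 mm (4 s.f.). Final answer: 8.128e+10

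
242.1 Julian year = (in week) 1.263e+04. Check: 1 Julian year = 31557600 s, so 242.1 Julian year = 242.1 * 31557600 = 7.640095e+09 s. 1 week = 604800 s, so 7.640095e+09 s = 7.640095e+09 / 604800 = 12632.432 week ≈ 1.263e+04 week (4 s.f.).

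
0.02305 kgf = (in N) 1 kgf = 9.80665 N, so 0.02305 kgf = 0.02305 * 9.80665 = 0.22604328 N. Result: 0.22604328 N ≈ 0.226 N (4 s.f.). Final answer: 0.226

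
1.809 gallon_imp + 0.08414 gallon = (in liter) 1 gallon_imp = 0.00454609 m^3, so 1.809 gallon_imp = 1.809 * 0.00454609 = 0.0082238768 m^3. 1 gallon = 0.0037854118 m^3, so 0.08414 gallon = 0.08414 * 0.0037854118 = 0.00031850455 m^3. Sum: 0.0082238768 + 0.00031850455 = 0.0085423814 m^3. 1 liter = 0.001 m^3, so 0.0085423814 m^3 = 0.0085423814 / 0.001 = 8.5423814 liter ≈ 8.542 liter (4 s.f.). Final answer: 8.542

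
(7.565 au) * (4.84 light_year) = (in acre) 1 au = 1.4959787e+11 m, so 7.565 au = 7.565 * 1.4959787e+11 = 1.1317079e+12 m. 1 light_year = 9.4607305e+15 m, so 4.84 light_year = 4.84 * 9.4607305e+15 = 4.5789935e+16 m. Combine: 1.1317079e+12 m * 4.5789935e+16 m = 5.1820831e+28 m^2. 1 acre = 4046.8564 m^2, so 5.1820831e+28 m^2 = 5.1820831e+28 / 4046.8564 = 1.2805206e+25 acre ≈ 1.281e+25 acre (4 s.f.). Final answer: 1.281e+25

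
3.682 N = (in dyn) 1 dyn = 1e-05 N, so 3.682 N = 3.682 / 1e-05 = 368200 dyn ≈ 3.682e+05 dyn (4 s.f.). Final answer: 3.682e+05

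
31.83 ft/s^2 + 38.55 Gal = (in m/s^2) 1 ft/s^2 = 0.3048 m/s^2, so 31.83 ft/s^2 = 31.83 * 0.3048 = 9.701784 m/s^2. 1 Gal = 0.01 m/s^2, so 38.55 Gal = 38.55 * 0.01 = 0.3855 m/s^2. Sum: 9.701784 + 0.3855 = 10.087284 m/s^2. Result: 10.087284 m/s^2 ≈ 10.09 m/s^2 (4 s.f.). Final answer: 10.09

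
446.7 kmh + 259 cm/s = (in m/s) 1 kmh = 0.27777778 m/s, so 446.7 kmh = 446.7 * 0.27777778 = 124.08333 m/s. 1 cm/s = 0.01 m/s, so 259 cm/s = 259 * 0.01 = 2.59 m/s. Sum: 124.08333 + 2.59 = 126.67333 m/s. Result: 126.67333 m/s ≈ 126.7 m/s (4 s.f.). Final answer: 126.7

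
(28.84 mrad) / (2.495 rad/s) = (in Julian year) 3.663e-10. Check: 1 mrad = 0.001 rad, so 28.84 mrad = 28.84 * 0.001 = 0.02884 rad. 2.495 rad/s is already in rad/s. Combine: 0.02884 rad / 2.495 rad/s = 0.011559118 s. 1 Julian year = 31557600 s, so 0.011559118 s = 0.011559118 / 31557600 = 3.6628635e-10 Julian year ≈ 3.663e-10 Julian year (4 s.f.).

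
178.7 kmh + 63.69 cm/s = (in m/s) 50.28. Check: 1 kmh = 0.27777778 m/s, so 178.7 kmh = 178.7 * 0.27777778 = 49.638889 m/s. 1 cm/s = 0.01 m/s, so 63.69 cm/s = 63.69 * 0.01 = 0.6369 m/s. Sum: 49.638889 + 0.6369 = 50.275789 m/s. Result: 50.275789 m/s ≈ 50.28 m/s (4 s.f.).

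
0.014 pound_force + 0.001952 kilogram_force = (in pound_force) 1 pound_force = 4.4482216 N, so 0.014 pound_force = 0.014 * 4.4482216 = 0.062275103 N. 1 kilogram_force = 9.80665 N, so 0.001952 kilogram_force = 0.001952 * 9.80665 = 0.019142581 N. Sum: 0.062275103 + 0.019142581 = 0.081417683 N. 1 pound_force = 4.4482216 N, so 0.081417683 N = 0.081417683 / 4.4482216 = 0.018303423 pound_force ≈ 0.0183 pound_force (4 s.f.). Final answer: 0.0183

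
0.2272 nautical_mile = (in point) 1 nautical_mile = 1852 m, so 0.2272 nautical_mile = 0.2272 * 1852 = 420.7744 m. 1 point = 0.00035277778 m, so 420.7744 m = 420.7744 / 0.00035277778 = 1192746.3 point ≈ 1.193e+06 point (4 s.f.). Final answer: 1.193e+06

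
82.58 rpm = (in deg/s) 495.5. Check: 1 rpm = 0.10471976 rad/s, so 82.58 rpm = 82.58 * 0.10471976 = 8.6477574 rad/s. 1 deg/s = 0.017453293 rad/s, so 8.6477574 rad/s = 8.6477574 / 0.017453293 = 495.48 deg/s ≈ 495.5 deg/s (4 s.f.).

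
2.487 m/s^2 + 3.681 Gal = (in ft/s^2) 2.487 m/s^2 is already in m/s^2. 1 Gal = 0.01 m/s^2, so 3.681 Gal = 3.681 * 0.01 = 0.03681 m/s^2. Sum: 2.487 + 0.03681 = 2.52381 m/s^2. 1 ft/s^2 = 0.3048 m/s^2, so 2.52381 m/s^2 = 2.52381 / 0.3048 = 8.2802165 ft/s^2 ≈ 8.28 ft/s^2 (4 s.f.). Final answer: 8.28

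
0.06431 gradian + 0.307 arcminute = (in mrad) 1.099. Check: 1 gradian = 0.015707963 rad, so 0.06431 gradian = 0.06431 * 0.015707963 = 0.0010101791 rad. 1 arcminute = 0.00029088821 rad, so 0.307 arcminute = 0.307 * 0.00029088821 = 8.930268e-05 rad. Sum: 0.0010101791 + 8.930268e-05 = 0.0010994818 rad. 1 mrad = 0.001 rad, so 0.0010994818 rad = 0.0010994818 / 0.001 = 1.0994818 mrad ≈ 1.099 mrad (4 s.f.).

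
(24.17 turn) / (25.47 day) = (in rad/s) 1 turn = 6.2831853 rad, so 24.17 turn = 24.17 * 6.2831853 = 151.86459 rad. 1 day = 86400 s, so 25.47 day = 25.47 * 86400 = 2200608 s. Combine: 151.86459 rad / 2200608 s = 6.9010287e-05 rad/s. Result: 6.9010287e-05 rad/s ≈ 6.901e-05 rad/s (4 s.f.). Final answer: 6.901e-05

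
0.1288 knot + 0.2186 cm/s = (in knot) 0.133. Check: 1 knot = 0.51444444 m/s, so 0.1288 knot = 0.1288 * 0.51444444 = 0.066260444 m/s. 1 cm/s = 0.01 m/s, so 0.2186 cm/s = 0.2186 * 0.01 = 0.002186 m/s. Sum: 0.066260444 + 0.002186 = 0.068446444 m/s. 1 knot = 0.51444444 m/s, so 0.068446444 m/s = 0.068446444 / 0.51444444 = 0.13304924 knot ≈ 0.133 knot (4 s.f.).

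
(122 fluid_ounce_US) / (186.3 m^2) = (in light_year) 1 fluid_ounce_US = 2.957353e-05 m^3, so 122 fluid_ounce_US = 122 * 2.957353e-05 = 0.0036079706 m^3. 186.3 m^2 is already in m^2. Combine: 0.0036079706 m^3 / 186.3 m^2 = 1.9366455e-05 m. 1 light_year = 9.4607305e+15 m, so 1.9366455e-05 m = 1.9366455e-05 / 9.4607305e+15 = 2.0470359e-21 light_year ≈ 2.047e-21 light_year (4 s.f.). Final answer: 2.047e-21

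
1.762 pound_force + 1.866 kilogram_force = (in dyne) 2.614e+06. Check: 1 pound_force = 4.4482216 N, so 1.762 pound_force = 1.762 * 4.4482216 = 7.8377665 N. 1 kilogram_force = 9.80665 N, so 1.866 kilogram_force = 1.866 * 9.80665 = 18.299209 N. Sum: 7.8377665 + 18.299209 = 26.136975 N. 1 dyne = 1e-05 N, so 26.136975 N = 26.136975 / 1e-05 = 2613697.5 dyne ≈ 2.614e+06 dyne (4 s.f.).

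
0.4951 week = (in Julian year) 0.009489. Check: 1 week = 604800 s, so 0.4951 week = 0.4951 * 604800 = 299436.48 s. 1 Julian year = 31557600 s, so 299436.48 s = 299436.48 / 31557600 = 0.0094885695 Julian year ≈ 0.009489 Julian year (4 s.f.).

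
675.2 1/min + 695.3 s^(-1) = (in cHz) 7.066e+04. Check: 1 1/min = 0.016666667 Hz, so 675.2 1/min = 675.2 * 0.016666667 = 11.253333 Hz. 695.3 s^(-1) = 695.3 Hz. Sum: 11.253333 + 695.3 = 706.55333 Hz. 1 cHz = 0.01 Hz, so 706.55333 Hz = 706.55333 / 0.01 = 70655.333 cHz ≈ 7.066e+04 cHz (4 s.f.).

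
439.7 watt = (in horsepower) 439.7 watt = 439.7 W. 1 horsepower = 745.69987 W, so 439.7 W = 439.7 / 745.69987 = 0.58964741 horsepower ≈ 0.5896 horsepower (4 s.f.). Final answer: 0.5896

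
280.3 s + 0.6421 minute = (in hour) 0.08856. Check: 280.3 s is already in s. 1 minute = 60 s, so 0.6421 minute = 0.6421 * 60 = 38.526 s. Sum: 280.3 + 38.526 = 318.826 s. 1 hour = 3600 s, so 318.826 s = 318.826 / 3600 = 0.088562778 hour ≈ 0.08856 hour (4 s.f.).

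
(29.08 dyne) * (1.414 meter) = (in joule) 1 dyne = 1e-05 N, so 29.08 dyne = 29.08 * 1e-05 = 0.0002908 N. 1.414 meter = 1.414 m. Combine: 0.0002908 N * 1.414 m = 0.0004111912 J. 0.0004111912 J = 0.0004111912 joule ≈ 0.0004112 joule (4 s.f.). Final answer: 0.0004112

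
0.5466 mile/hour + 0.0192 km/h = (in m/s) 0.2497. Check: 1 mile/hour = 0.44704 m/s, so 0.5466 mile/hour = 0.5466 * 0.44704 = 0.24435206 m/s. 1 km/h = 0.27777778 m/s, so 0.0192 km/h = 0.0192 * 0.27777778 = 0.0053333333 m/s. Sum: 0.24435206 + 0.0053333333 = 0.2496854 m/s. Result: 0.2496854 m/s ≈ 0.2497 m/s (4 s.f.).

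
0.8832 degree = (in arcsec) 1 degree = 0.017453293 rad, so 0.8832 degree = 0.8832 * 0.017453293 = 0.015414748 rad. 1 arcsec = 4.8481368e-06 rad, so 0.015414748 rad = 0.015414748 / 4.8481368e-06 = 3179.52 arcsec ≈ 3180 arcsec (4 s.f.). Final answer: 3180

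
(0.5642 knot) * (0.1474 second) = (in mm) 1 knot = 0.51444444 m/s, so 0.5642 knot = 0.5642 * 0.51444444 = 0.29024956 m/s. 0.1474 second = 0.1474 s. Combine: 0.29024956 m/s * 0.1474 s = 0.042782784 m. 1 mm = 0.001 m, so 0.042782784 m = 0.042782784 / 0.001 = 42.782784 mm ≈ 42.78 mm (4 s.f.). Final answer: 42.78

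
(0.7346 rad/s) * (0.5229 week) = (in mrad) 2.323e+08. Check: 0.7346 rad/s is already in rad/s. 1 week = 604800 s, so 0.5229 week = 0.5229 * 604800 = 316249.92 s. Combine: 0.7346 rad/s * 316249.92 s = 232317.19 rad. 1 mrad = 0.001 rad, so 232317.19 rad = 232317.19 / 0.001 = 2.3231719e+08 mrad ≈ 2.323e+08 mrad (4 s.f.).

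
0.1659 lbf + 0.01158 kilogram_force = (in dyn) 1 lbf = 4.4482216 N, so 0.1659 lbf = 0.1659 * 4.4482216 = 0.73795997 N. 1 kilogram_force = 9.80665 N, so 0.01158 kilogram_force = 0.01158 * 9.80665 = 0.11356101 N. Sum: 0.73795997 + 0.11356101 = 0.85152097 N. 1 dyn = 1e-05 N, so 0.85152097 N = 0.85152097 / 1e-05 = 85152.097 dyn ≈ 8.515e+04 dyn (4 s.f.). Final answer: 8.515e+04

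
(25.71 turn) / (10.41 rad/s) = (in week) 1 turn = 6.2831853 rad, so 25.71 turn = 25.71 * 6.2831853 = 161.54069 rad. 10.41 rad/s is already in rad/s. Combine: 161.54069 rad / 10.41 rad/s = 15.517838 s. 1 week = 604800 s, so 15.517838 s = 15.517838 / 604800 = 2.5657801e-05 week ≈ 2.566e-05 week (4 s.f.). Final answer: 2.566e-05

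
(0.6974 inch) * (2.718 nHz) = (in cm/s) 1 inch = 0.0254 m, so 0.6974 inch = 0.6974 * 0.0254 = 0.01771396 m. 1 nHz = 1e-09 Hz, so 2.718 nHz = 2.718 * 1e-09 = 2.718e-09 Hz. Combine: 0.01771396 m * 2.718e-09 Hz = 4.8146543e-11 m/s. 1 cm/s = 0.01 m/s, so 4.8146543e-11 m/s = 4.8146543e-11 / 0.01 = 4.8146543e-09 cm/s ≈ 4.815e-09 cm/s (4 s.f.). Final answer: 4.815e-09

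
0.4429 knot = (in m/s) 0.2278. Check: 1 knot = 0.51444444 m/s, so 0.4429 knot = 0.4429 * 0.51444444 = 0.22784744 m/s. Result: 0.22784744 m/s ≈ 0.2278 m/s (4 s.f.).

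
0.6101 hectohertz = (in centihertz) 1 hectohertz = 100 Hz, so 0.6101 hectohertz = 0.6101 * 100 = 61.01 Hz. 1 centihertz = 0.01 Hz, so 61.01 Hz = 61.01 / 0.01 = 6101 centihertz. Final answer: 6101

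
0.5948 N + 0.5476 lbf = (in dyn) 3.031e+05. Check: 0.5948 N is already in N. 1 lbf = 4.4482216 N, so 0.5476 lbf = 0.5476 * 4.4482216 = 2.4358462 N. Sum: 0.5948 + 2.4358462 = 3.0306462 N. 1 dyn = 1e-05 N, so 3.0306462 N = 3.0306462 / 1e-05 = 303064.62 dyn ≈ 3.031e+05 dyn (4 s.f.).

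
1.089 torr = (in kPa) 0.1452. Check: 1 torr = 133.32237 Pa, so 1.089 torr = 1.089 * 133.32237 = 145.18806 Pa. 1 kPa = 1000 Pa, so 145.18806 Pa = 145.18806 / 1000 = 0.14518806 kPa ≈ 0.1452 kPa (4 s.f.).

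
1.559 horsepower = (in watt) 1 horsepower = 745.69987 W, so 1.559 horsepower = 1.559 * 745.69987 = 1162.5461 W. 1162.5461 W = 1162.5461 watt ≈ 1163 watt (4 s.f.). Final answer: 1163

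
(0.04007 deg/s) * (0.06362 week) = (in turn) 4.283. Check: 1 deg/s = 0.017453293 rad/s, so 0.04007 deg/s = 0.04007 * 0.017453293 = 0.00069935343 rad/s. 1 week = 604800 s, so 0.06362 week = 0.06362 * 604800 = 38477.376 s. Combine: 0.00069935343 rad/s * 38477.376 s = 26.909285 rad. 1 turn = 6.2831853 rad, so 26.909285 rad = 26.909285 / 6.2831853 = 4.2827457 turn ≈ 4.283 turn (4 s.f.).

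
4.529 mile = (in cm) 7.289e+05. Check: 1 mile = 1609.344 m, so 4.529 mile = 4.529 * 1609.344 = 7288.719 m. 1 cm = 0.01 m, so 7288.719 m = 7288.719 / 0.01 = 728871.9 cm ≈ 7.289e+05 cm (4 s.f.).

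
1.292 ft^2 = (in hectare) 1 ft^2 = 0.09290304 m^2, so 1.292 ft^2 = 1.292 * 0.09290304 = 0.12003073 m^2. 1 hectare = 10000 m^2, so 0.12003073 m^2 = 0.12003073 / 10000 = 1.2003073e-05 hectare ≈ 1.2e-05 hectare (4 s.f.). Final answer: 1.2e-05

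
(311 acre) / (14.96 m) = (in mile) 52.28. Check: 1 acre = 4046.8564 m^2, so 311 acre = 311 * 4046.8564 = 1258572.3 m^2. 14.96 m is already in m. Combine: 1258572.3 m^2 / 14.96 m = 84129.168 m. 1 mile = 1609.344 m, so 84129.168 m = 84129.168 / 1609.344 = 52.275441 mile ≈ 52.28 mile (4 s.f.).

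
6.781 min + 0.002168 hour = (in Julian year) 1 min = 60 s, so 6.781 min = 6.781 * 60 = 406.86 s. 1 hour = 3600 s, so 0.002168 hour = 0.002168 * 3600 = 7.8048 s. Sum: 406.86 + 7.8048 = 414.6648 s. 1 Julian year = 31557600 s, so 414.6648 s = 414.6648 / 31557600 = 1.3139935e-05 Julian year ≈ 1.314e-05 Julian year (4 s.f.). Final answer: 1.314e-05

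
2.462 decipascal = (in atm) 1 decipascal = 0.1 Pa, so 2.462 decipascal = 2.462 * 0.1 = 0.2462 Pa. 1 atm = 101325 Pa, so 0.2462 Pa = 0.2462 / 101325 = 2.4298051e-06 atm ≈ 2.43e-06 atm (4 s.f.). Final answer: 2.43e-06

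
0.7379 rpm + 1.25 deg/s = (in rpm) 1 rpm = 0.10471976 rad/s, so 0.7379 rpm = 0.7379 * 0.10471976 = 0.077272707 rad/s. 1 deg/s = 0.017453293 rad/s, so 1.25 deg/s = 1.25 * 0.017453293 = 0.021816616 rad/s. Sum: 0.077272707 + 0.021816616 = 0.099089323 rad/s. 1 rpm = 0.10471976 rad/s, so 0.099089323 rad/s = 0.099089323 / 0.10471976 = 0.94623333 rpm ≈ 0.9462 rpm (4 s.f.). Final answer: 0.9462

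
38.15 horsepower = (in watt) 1 horsepower = 745.69987 W, so 38.15 horsepower = 38.15 * 745.69987 = 28448.45 W. 28448.45 W = 28448.45 watt ≈ 2.845e+04 watt (4 s.f.). Final answer: 2.845e+04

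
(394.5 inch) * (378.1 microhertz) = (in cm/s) 0.3789. Check: 1 inch = 0.0254 m, so 394.5 inch = 394.5 * 0.0254 = 10.0203 m. 1 microhertz = 1e-06 Hz, so 378.1 microhertz = 378.1 * 1e-06 = 0.0003781 Hz. Combine: 10.0203 m * 0.0003781 Hz = 0.0037886754 m/s. 1 cm/s = 0.01 m/s, so 0.0037886754 m/s = 0.0037886754 / 0.01 = 0.37886754 cm/s ≈ 0.3789 cm/s (4 s.f.).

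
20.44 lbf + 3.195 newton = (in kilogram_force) 1 lbf = 4.4482216 N, so 20.44 lbf = 20.44 * 4.4482216 = 90.92165 N. 3.195 newton = 3.195 N. Sum: 90.92165 + 3.195 = 94.11665 N. 1 kilogram_force = 9.80665 N, so 94.11665 N = 94.11665 / 9.80665 = 9.5972274 kilogram_force ≈ 9.597 kilogram_force (4 s.f.). Final answer: 9.597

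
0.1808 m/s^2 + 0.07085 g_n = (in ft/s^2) 2.873. Check: 0.1808 m/s^2 is already in m/s^2. 1 g_n = 9.80665 m/s^2, so 0.07085 g_n = 0.07085 * 9.80665 = 0.69480115 m/s^2. Sum: 0.1808 + 0.69480115 = 0.87560115 m/s^2. 1 ft/s^2 = 0.3048 m/s^2, so 0.87560115 m/s^2 = 0.87560115 / 0.3048 = 2.8727072 ft/s^2 ≈ 2.873 ft/s^2 (4 s.f.).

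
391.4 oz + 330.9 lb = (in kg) 1 oz = 0.028349523 kg, so 391.4 oz = 391.4 * 0.028349523 = 11.096003 kg. 1 lb = 0.45359237 kg, so 330.9 lb = 330.9 * 0.45359237 = 150.09372 kg. Sum: 11.096003 + 150.09372 = 161.18972 kg. Result: 161.18972 kg ≈ 161.2 kg (4 s.f.). Final answer: 161.2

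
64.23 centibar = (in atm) 1 centibar = 1000 Pa, so 64.23 centibar = 64.23 * 1000 = 64230 Pa. 1 atm = 101325 Pa, so 64230 Pa = 64230 / 101325 = 0.63390081 atm ≈ 0.6339 atm (4 s.f.). Final answer: 0.6339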